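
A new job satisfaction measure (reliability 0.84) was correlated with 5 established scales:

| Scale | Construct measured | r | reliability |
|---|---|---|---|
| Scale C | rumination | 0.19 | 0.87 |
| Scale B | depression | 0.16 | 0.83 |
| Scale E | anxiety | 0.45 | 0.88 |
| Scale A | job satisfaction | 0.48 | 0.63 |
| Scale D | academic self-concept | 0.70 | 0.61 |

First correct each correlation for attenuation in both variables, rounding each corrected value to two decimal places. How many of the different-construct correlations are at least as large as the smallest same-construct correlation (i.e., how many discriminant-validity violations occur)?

1

Disattenuated r (r / √(r_scale · r_new)):
  Scale C (disc): 0.19 / √(0.87·0.84) = 0.22
  Scale B (disc): 0.16 / √(0.83·0.84) = 0.19
  Scale E (disc): 0.45 / √(0.88·0.84) = 0.52
  Scale A (conv): 0.48 / √(0.63·0.84) = 0.66
  Scale D (disc): 0.70 / √(0.61·0.84) = 0.98
Smallest convergent = 0.66. Discriminant values: 0.22, 0.19, 0.52, 0.98; count ≥ 0.66 → 1.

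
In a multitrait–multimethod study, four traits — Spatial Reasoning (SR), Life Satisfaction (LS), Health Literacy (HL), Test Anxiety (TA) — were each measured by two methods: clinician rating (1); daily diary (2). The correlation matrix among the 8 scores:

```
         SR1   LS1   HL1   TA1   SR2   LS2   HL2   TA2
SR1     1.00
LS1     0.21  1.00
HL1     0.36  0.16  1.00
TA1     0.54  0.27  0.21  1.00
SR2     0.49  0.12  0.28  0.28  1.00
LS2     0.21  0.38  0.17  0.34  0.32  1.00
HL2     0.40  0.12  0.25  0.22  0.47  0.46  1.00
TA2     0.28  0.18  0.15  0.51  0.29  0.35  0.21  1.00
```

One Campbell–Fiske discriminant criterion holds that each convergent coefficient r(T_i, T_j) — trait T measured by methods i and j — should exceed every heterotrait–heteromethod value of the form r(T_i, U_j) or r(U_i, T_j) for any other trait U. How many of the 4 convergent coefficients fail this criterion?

Checking each validity diagonal entry against its comparison values:
SR (methods 1·2): 0.49 vs {0.21, 0.12, 0.40, 0.28, 0.28, 0.28} → pass.
LS (methods 1·2): 0.38 vs {0.12, 0.21, 0.12, 0.17, 0.18, 0.34} → pass.
HL (methods 1·2): 0.25 vs {0.28, 0.40, 0.17, 0.12, 0.15, 0.22} → fail.
TA (methods 1·2): 0.51 vs {0.28, 0.28, 0.34, 0.18, 0.22, 0.15} → pass.
1 of 4 fail.

1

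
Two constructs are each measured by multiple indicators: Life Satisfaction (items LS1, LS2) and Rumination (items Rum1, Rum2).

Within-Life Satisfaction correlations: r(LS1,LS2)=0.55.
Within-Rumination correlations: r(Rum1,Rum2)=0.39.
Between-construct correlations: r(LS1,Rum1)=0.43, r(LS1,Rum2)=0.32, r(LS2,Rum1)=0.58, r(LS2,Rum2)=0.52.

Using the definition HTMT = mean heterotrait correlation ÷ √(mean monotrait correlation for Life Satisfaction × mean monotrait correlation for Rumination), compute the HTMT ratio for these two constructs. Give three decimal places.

0.999

Between-construct mean = 1.85/4 = 0.4625.
Mean within-LS = 0.55/1 = 0.5500; mean within-Rum = 0.39/1 = 0.3900.
Geometric mean = √(0.5500 × 0.3900) = 0.4631.
HTMT = 0.4625 / 0.4631 = 0.999.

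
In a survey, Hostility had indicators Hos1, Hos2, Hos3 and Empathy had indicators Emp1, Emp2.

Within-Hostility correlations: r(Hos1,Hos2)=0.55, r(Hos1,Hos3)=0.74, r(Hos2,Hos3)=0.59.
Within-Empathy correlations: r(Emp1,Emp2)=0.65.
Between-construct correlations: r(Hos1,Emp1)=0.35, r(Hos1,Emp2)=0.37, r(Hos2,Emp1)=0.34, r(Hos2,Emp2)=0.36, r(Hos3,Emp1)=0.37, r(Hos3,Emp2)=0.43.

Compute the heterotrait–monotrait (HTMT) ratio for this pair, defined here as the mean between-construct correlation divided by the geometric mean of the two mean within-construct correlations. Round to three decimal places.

0.580

Mean heterotrait r = 2.22/6 = 0.3700.
Mean within-Hos = 1.88/3 = 0.6267; mean within-Emp = 0.65/1 = 0.6500.
Geometric mean = √(0.6267 × 0.6500) = 0.6382.
HTMT = 0.3700 / 0.6382 = 0.580.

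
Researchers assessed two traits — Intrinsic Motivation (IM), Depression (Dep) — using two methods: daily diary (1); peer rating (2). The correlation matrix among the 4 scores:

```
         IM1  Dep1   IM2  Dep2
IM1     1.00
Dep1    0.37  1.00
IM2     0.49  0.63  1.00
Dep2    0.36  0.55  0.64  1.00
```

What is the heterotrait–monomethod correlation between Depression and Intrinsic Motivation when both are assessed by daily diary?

Different traits, same method: r(Dep1, IM1) = 0.37.

0.37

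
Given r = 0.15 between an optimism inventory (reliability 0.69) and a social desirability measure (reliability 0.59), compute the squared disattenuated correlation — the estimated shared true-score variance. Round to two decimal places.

0.06

Disattenuated r = 0.15 / √(0.69 × 0.59) = 0.15 / 0.6380 = 0.2351.
Shared true-score variance = 0.2351² = 0.0553 ≈ 0.06.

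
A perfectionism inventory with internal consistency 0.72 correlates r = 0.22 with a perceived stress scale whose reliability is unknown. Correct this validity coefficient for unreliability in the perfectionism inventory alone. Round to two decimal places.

0.26

Single correction: r_c = r_obs / √r_xx = 0.22 / √0.72 = 0.22 / 0.8485 ≈ 0.26.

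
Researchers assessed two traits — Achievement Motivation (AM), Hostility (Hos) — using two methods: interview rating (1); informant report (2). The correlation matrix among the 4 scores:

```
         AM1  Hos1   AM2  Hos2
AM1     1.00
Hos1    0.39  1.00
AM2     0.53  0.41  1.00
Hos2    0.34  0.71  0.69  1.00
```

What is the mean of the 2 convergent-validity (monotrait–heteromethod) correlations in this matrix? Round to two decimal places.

Convergent values: 0.53, 0.71; mean = 1.24/2 = 0.62.

0.62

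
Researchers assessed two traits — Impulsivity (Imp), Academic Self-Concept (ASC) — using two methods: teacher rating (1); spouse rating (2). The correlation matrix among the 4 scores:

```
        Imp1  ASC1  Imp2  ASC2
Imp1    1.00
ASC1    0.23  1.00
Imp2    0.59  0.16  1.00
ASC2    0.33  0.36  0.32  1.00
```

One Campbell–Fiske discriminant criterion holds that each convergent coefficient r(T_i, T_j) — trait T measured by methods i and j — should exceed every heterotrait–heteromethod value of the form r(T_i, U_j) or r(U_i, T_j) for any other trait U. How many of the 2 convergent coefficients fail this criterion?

Checking each validity diagonal entry against its comparison values:
Imp (methods 1·2): 0.59 vs {0.33, 0.16} → pass.
ASC (methods 1·2): 0.36 vs {0.16, 0.33} → pass.
0 of 2 fail.

0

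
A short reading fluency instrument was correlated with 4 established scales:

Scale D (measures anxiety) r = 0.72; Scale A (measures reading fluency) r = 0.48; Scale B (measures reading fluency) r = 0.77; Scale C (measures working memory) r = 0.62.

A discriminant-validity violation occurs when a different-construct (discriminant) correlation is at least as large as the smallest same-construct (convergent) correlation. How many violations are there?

Convergent (same construct = reading fluency): Scale A, Scale B.
Smallest convergent = 0.48. Discriminant values: 0.72, 0.62; count ≥ 0.48 → 2.

2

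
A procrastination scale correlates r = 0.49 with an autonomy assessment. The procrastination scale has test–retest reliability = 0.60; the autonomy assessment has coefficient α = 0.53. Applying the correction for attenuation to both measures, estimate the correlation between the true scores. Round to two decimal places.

0.87

r_true = r_obs / √(r_xx · r_yy) = 0.49 / √(0.60 × 0.53) = 0.49 / √0.3180 = 0.49 / 0.5639 ≈ 0.87.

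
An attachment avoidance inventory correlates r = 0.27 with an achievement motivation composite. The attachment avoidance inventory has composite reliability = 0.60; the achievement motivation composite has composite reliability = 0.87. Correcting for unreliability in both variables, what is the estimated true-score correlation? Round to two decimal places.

r_true = r_obs / √(r_xx · r_yy) = 0.27 / √(0.60 × 0.87) = 0.27 / √0.5220 = 0.27 / 0.7225 ≈ 0.37.

0.37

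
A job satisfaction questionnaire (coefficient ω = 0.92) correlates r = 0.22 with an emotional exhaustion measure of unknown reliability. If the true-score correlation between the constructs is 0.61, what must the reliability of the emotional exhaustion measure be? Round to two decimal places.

r_true = r_obs / √(r_xx · r_yy) ⇒ 0.61 = 0.22 / √(0.92 · r_yy).
√(0.92 · r_yy) = 0.22 / 0.61 = 0.3607; 0.92 · r_yy = 0.1301; r_yy = 0.1301 / 0.92 ≈ 0.14.

0.14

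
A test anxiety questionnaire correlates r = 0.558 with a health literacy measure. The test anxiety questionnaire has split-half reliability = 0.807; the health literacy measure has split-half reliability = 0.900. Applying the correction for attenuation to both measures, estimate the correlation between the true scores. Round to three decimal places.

0.655

r_true = r_obs / √(r_xx · r_yy) = 0.558 / √(0.807 × 0.900) = 0.558 / √0.726300 = 0.558 / 0.8522 ≈ 0.655.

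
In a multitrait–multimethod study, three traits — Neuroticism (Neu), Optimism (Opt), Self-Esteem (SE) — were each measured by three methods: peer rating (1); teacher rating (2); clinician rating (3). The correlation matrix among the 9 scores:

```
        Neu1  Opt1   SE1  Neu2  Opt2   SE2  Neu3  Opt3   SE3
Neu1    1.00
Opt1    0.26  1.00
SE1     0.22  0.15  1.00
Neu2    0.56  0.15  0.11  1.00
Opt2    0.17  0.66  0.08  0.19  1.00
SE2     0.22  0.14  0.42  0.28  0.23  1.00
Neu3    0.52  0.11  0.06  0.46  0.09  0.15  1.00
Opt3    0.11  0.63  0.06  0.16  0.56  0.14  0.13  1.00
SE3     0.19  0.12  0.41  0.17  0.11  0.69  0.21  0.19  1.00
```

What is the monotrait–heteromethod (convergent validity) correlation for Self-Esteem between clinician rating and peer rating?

0.41

Same trait (SE), different methods: r(SE3, SE1) = 0.41.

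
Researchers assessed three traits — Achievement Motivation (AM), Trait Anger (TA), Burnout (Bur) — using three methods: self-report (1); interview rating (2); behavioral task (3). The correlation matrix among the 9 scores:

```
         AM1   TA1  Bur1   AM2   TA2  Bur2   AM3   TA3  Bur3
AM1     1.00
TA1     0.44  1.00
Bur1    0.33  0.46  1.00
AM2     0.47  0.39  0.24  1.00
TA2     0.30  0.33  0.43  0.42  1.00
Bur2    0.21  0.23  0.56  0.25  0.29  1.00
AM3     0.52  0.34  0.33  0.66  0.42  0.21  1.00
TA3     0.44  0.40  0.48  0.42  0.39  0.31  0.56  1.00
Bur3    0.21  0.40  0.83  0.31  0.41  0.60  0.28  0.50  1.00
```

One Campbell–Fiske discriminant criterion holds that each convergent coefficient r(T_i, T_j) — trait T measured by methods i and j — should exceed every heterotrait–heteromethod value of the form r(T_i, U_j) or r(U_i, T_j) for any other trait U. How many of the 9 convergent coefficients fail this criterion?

3

Each convergent coefficient versus the relevant comparison correlations:
AM (methods 1·2): 0.47 vs {0.30, 0.39, 0.21, 0.24} → pass.
AM (methods 1·3): 0.52 vs {0.44, 0.34, 0.21, 0.33} → pass.
AM (methods 2·3): 0.66 vs {0.42, 0.42, 0.31, 0.21} → pass.
TA (methods 1·2): 0.33 vs {0.39, 0.30, 0.23, 0.43} → fail.
TA (methods 1·3): 0.40 vs {0.34, 0.44, 0.40, 0.48} → fail.
TA (methods 2·3): 0.39 vs {0.42, 0.42, 0.41, 0.31} → fail.
Bur (methods 1·2): 0.56 vs {0.24, 0.21, 0.43, 0.23} → pass.
Bur (methods 1·3): 0.83 vs {0.33, 0.21, 0.48, 0.40} → pass.
Bur (methods 2·3): 0.60 vs {0.21, 0.31, 0.31, 0.41} → pass.
3 of 9 fail.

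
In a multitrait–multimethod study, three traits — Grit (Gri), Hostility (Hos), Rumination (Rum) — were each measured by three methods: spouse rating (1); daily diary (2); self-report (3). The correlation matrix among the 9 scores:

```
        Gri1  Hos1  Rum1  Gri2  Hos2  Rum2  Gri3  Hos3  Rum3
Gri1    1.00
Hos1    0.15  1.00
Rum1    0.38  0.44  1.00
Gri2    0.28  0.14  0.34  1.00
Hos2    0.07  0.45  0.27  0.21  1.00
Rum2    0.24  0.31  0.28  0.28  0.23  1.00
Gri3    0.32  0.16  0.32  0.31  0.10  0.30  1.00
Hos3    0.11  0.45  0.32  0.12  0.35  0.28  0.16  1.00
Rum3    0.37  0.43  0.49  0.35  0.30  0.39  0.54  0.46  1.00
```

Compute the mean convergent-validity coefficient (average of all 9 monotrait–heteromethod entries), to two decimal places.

0.37

Convergent values: 0.28, 0.32, 0.31, 0.45, 0.45, 0.35, 0.28, 0.49, 0.39; mean = 3.32/9 = 0.37.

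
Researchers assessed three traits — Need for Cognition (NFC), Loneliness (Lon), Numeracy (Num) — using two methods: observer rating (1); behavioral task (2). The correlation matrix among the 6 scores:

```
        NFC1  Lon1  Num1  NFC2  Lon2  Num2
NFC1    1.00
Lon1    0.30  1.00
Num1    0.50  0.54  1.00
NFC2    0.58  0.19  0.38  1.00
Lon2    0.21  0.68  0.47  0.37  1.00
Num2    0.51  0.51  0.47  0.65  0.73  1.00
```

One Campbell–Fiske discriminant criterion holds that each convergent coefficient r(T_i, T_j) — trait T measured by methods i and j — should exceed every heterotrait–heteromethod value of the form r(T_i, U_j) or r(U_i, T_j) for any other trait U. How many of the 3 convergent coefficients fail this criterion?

1

Checking each validity diagonal entry against its comparison values:
NFC (methods 1·2): 0.58 vs {0.21, 0.19, 0.51, 0.38} → pass.
Lon (methods 1·2): 0.68 vs {0.19, 0.21, 0.51, 0.47} → pass.
Num (methods 1·2): 0.47 vs {0.38, 0.51, 0.47, 0.51} → fail.
1 of 3 fail.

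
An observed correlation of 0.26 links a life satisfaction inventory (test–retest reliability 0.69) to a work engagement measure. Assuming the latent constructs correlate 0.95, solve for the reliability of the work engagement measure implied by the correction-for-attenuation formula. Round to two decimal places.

0.11

r_true = r_obs / √(r_xx · r_yy) ⇒ 0.95 = 0.26 / √(0.69 · r_yy).
√(0.69 · r_yy) = 0.26 / 0.95 = 0.2737; 0.69 · r_yy = 0.0749; r_yy = 0.0749 / 0.69 ≈ 0.11.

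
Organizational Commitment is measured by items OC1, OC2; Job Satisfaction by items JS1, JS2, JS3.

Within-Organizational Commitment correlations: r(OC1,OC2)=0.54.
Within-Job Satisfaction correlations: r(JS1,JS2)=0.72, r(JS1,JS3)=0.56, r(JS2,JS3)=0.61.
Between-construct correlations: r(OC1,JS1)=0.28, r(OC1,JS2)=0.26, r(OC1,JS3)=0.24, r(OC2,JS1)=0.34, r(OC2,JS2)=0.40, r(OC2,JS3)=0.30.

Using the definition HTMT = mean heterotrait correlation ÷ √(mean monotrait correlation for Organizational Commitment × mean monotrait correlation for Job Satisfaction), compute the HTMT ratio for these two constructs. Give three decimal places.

0.520

Mean between = 1.82/6 = 0.3033.
Mean within-OC = 0.54/1 = 0.5400; mean within-JS = 1.89/3 = 0.6300.
Geometric mean = √(0.5400 × 0.6300) = 0.5833.
HTMT = 0.3033 / 0.5833 = 0.520.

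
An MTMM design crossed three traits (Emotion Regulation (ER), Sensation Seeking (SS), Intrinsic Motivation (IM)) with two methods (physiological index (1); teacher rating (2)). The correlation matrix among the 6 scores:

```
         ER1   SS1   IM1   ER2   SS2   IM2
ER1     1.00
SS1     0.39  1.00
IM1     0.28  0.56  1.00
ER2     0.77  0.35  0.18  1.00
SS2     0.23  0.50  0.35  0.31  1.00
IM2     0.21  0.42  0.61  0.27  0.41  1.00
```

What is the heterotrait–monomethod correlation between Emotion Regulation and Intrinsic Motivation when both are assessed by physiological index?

0.28

Different traits, same method: r(ER1, IM1) = 0.28.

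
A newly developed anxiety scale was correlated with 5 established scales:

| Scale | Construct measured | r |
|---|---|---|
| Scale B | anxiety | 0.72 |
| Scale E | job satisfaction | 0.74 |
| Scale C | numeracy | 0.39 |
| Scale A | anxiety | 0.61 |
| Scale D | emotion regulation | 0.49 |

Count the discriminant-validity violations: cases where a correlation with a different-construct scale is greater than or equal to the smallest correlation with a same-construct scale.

Convergent (same construct = anxiety): Scale B, Scale A.
Smallest convergent = 0.61. Discriminant values: 0.74, 0.39, 0.49; count ≥ 0.61 → 1.

1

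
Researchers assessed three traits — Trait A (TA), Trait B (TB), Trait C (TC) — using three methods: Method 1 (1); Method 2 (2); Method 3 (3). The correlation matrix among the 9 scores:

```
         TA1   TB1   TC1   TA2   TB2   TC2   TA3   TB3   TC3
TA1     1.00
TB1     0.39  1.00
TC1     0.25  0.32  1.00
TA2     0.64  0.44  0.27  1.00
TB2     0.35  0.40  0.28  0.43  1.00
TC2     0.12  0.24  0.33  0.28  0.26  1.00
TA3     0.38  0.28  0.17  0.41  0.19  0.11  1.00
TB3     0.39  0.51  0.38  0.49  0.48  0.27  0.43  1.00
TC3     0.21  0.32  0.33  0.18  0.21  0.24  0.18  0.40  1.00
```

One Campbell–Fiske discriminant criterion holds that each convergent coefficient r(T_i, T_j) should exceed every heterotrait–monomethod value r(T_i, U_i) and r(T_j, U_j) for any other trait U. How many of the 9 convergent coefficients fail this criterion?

Each convergent coefficient versus the relevant comparison correlations:
TA (methods 1·2): 0.64 vs {0.39, 0.43, 0.25, 0.28} → pass.
TA (methods 1·3): 0.38 vs {0.39, 0.43, 0.25, 0.18} → fail.
TA (methods 2·3): 0.41 vs {0.43, 0.43, 0.28, 0.18} → fail.
TB (methods 1·2): 0.40 vs {0.39, 0.43, 0.32, 0.26} → fail.
TB (methods 1·3): 0.51 vs {0.39, 0.43, 0.32, 0.40} → pass.
TB (methods 2·3): 0.48 vs {0.43, 0.43, 0.26, 0.40} → pass.
TC (methods 1·2): 0.33 vs {0.25, 0.28, 0.32, 0.26} → pass.
TC (methods 1·3): 0.33 vs {0.25, 0.18, 0.32, 0.40} → fail.
TC (methods 2·3): 0.24 vs {0.28, 0.18, 0.26, 0.40} → fail.
5 of 9 fail.

5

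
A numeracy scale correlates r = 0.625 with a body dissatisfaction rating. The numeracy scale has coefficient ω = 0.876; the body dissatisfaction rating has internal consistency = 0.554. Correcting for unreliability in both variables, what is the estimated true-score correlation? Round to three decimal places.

0.897

r_true = r_obs / √(r_xx · r_yy) = 0.625 / √(0.876 × 0.554) = 0.625 / √0.485304 = 0.625 / 0.6966 ≈ 0.897.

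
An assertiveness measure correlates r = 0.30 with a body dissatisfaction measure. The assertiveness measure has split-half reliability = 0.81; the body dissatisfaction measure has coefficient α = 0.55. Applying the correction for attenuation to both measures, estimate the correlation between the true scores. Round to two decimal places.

r_true = r_obs / √(r_xx · r_yy) = 0.30 / √(0.81 × 0.55) = 0.30 / √0.4455 = 0.30 / 0.6675 ≈ 0.45.

0.45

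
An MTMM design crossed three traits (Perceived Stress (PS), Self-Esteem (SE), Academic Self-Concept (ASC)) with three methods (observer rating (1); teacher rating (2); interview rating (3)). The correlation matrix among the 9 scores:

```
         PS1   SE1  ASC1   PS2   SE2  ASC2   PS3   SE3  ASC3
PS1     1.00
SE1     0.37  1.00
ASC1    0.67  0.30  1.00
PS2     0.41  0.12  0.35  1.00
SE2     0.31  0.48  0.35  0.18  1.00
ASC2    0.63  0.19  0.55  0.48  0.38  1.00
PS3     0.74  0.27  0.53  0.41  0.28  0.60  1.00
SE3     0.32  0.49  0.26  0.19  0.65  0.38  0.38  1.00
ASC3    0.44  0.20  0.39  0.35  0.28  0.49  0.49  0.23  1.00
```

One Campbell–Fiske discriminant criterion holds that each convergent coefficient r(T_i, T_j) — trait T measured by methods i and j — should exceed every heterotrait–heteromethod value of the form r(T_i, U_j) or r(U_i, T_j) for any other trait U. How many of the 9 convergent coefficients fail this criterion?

5

Each convergent coefficient versus the relevant comparison correlations:
PS (methods 1·2): 0.41 vs {0.31, 0.12, 0.63, 0.35} → fail.
PS (methods 1·3): 0.74 vs {0.32, 0.27, 0.44, 0.53} → pass.
PS (methods 2·3): 0.41 vs {0.19, 0.28, 0.35, 0.60} → fail.
SE (methods 1·2): 0.48 vs {0.12, 0.31, 0.19, 0.35} → pass.
SE (methods 1·3): 0.49 vs {0.27, 0.32, 0.20, 0.26} → pass.
SE (methods 2·3): 0.65 vs {0.28, 0.19, 0.28, 0.38} → pass.
ASC (methods 1·2): 0.55 vs {0.35, 0.63, 0.35, 0.19} → fail.
ASC (methods 1·3): 0.39 vs {0.53, 0.44, 0.26, 0.20} → fail.
ASC (methods 2·3): 0.49 vs {0.60, 0.35, 0.38, 0.28} → fail.
5 of 9 fail.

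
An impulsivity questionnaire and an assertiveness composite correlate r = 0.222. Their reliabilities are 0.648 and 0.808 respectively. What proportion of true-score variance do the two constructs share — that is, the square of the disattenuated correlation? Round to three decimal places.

0.094

Disattenuated r = 0.222 / √(0.648 × 0.808) = 0.222 / 0.7236 = 0.3068.
Shared true-score variance = 0.3068² = 0.0941 ≈ 0.094.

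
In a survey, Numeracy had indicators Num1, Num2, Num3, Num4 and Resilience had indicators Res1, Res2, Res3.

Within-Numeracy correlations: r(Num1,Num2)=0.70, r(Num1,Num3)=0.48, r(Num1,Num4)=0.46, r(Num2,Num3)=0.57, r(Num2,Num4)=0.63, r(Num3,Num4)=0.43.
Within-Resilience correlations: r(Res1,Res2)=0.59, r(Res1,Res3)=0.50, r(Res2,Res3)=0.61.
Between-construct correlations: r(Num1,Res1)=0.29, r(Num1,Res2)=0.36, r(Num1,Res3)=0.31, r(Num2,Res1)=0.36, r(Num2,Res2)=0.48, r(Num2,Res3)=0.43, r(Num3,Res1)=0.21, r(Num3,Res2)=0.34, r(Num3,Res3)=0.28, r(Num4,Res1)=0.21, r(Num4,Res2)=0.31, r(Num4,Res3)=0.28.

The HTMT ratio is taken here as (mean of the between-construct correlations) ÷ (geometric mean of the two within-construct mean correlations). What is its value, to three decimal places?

0.579

Mean between = 3.86/12 = 0.3217.
Mean within-Num = 3.27/6 = 0.5450; mean within-Res = 1.70/3 = 0.5667.
Geometric mean = √(0.5450 × 0.5667) = 0.5557.
HTMT = 0.3217 / 0.5557 = 0.579.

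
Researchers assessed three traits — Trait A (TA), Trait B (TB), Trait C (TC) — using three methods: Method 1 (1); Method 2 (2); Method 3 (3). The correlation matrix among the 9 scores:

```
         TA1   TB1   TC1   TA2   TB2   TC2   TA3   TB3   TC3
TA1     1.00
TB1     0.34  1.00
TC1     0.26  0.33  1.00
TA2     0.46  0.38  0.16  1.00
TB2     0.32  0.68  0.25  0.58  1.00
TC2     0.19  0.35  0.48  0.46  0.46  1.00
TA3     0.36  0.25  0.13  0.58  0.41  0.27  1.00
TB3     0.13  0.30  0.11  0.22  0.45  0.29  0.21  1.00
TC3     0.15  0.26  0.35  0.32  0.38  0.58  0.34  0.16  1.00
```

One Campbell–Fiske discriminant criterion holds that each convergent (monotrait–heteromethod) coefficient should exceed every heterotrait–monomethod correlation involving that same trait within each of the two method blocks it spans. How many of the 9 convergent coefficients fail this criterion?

Each convergent coefficient versus the relevant comparison correlations:
TA (methods 1·2): 0.46 vs {0.34, 0.58, 0.26, 0.46} → fail.
TA (methods 1·3): 0.36 vs {0.34, 0.21, 0.26, 0.34} → pass.
TA (methods 2·3): 0.58 vs {0.58, 0.21, 0.46, 0.34} → fail.
TB (methods 1·2): 0.68 vs {0.34, 0.58, 0.33, 0.46} → pass.
TB (methods 1·3): 0.30 vs {0.34, 0.21, 0.33, 0.16} → fail.
TB (methods 2·3): 0.45 vs {0.58, 0.21, 0.46, 0.16} → fail.
TC (methods 1·2): 0.48 vs {0.26, 0.46, 0.33, 0.46} → pass.
TC (methods 1·3): 0.35 vs {0.26, 0.34, 0.33, 0.16} → pass.
TC (methods 2·3): 0.58 vs {0.46, 0.34, 0.46, 0.16} → pass.
4 of 9 fail.

4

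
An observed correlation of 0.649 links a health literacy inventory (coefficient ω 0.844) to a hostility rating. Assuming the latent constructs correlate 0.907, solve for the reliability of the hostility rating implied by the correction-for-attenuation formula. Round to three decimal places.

r_true = r_obs / √(r_xx · r_yy) ⇒ 0.907 = 0.649 / √(0.844 · r_yy).
√(0.844 · r_yy) = 0.649 / 0.907 = 0.7155; 0.844 · r_yy = 0.5119; r_yy = 0.5119 / 0.844 ≈ 0.607.

0.607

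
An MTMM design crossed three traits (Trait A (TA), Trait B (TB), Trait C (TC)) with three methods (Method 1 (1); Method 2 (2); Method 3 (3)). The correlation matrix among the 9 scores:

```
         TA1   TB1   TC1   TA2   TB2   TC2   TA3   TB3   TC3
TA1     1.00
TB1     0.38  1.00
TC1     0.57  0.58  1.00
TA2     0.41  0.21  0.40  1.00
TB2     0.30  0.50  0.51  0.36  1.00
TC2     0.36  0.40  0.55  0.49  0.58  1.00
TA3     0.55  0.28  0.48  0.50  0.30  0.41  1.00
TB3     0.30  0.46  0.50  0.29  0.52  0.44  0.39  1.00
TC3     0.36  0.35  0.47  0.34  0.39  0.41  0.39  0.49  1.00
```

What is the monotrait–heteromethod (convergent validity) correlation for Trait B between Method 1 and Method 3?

0.46

Same trait (TB), different methods: r(TB1, TB3) = 0.46.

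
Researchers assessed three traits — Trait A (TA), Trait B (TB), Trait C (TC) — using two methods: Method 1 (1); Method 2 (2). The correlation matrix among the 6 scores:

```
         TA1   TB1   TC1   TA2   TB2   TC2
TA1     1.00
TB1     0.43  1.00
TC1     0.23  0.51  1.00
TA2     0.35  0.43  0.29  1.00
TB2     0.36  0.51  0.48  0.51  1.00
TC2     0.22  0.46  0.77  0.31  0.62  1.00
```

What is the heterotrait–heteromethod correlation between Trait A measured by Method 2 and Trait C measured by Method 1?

Different traits and methods: r(TA2, TC1) = 0.29.

0.29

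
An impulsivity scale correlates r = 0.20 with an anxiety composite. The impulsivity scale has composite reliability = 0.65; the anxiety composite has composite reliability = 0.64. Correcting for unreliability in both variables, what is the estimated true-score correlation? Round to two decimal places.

0.31

r_true = r_obs / √(r_xx · r_yy) = 0.20 / √(0.65 × 0.64) = 0.20 / √0.4160 = 0.20 / 0.6450 ≈ 0.31.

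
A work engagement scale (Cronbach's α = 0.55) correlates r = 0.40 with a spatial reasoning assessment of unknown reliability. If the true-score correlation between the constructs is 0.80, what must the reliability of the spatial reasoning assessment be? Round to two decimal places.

r_true = r_obs / √(r_xx · r_yy) ⇒ 0.80 = 0.40 / √(0.55 · r_yy).
√(0.55 · r_yy) = 0.40 / 0.80 = 0.5000; 0.55 · r_yy = 0.2500; r_yy = 0.2500 / 0.55 ≈ 0.45.

0.45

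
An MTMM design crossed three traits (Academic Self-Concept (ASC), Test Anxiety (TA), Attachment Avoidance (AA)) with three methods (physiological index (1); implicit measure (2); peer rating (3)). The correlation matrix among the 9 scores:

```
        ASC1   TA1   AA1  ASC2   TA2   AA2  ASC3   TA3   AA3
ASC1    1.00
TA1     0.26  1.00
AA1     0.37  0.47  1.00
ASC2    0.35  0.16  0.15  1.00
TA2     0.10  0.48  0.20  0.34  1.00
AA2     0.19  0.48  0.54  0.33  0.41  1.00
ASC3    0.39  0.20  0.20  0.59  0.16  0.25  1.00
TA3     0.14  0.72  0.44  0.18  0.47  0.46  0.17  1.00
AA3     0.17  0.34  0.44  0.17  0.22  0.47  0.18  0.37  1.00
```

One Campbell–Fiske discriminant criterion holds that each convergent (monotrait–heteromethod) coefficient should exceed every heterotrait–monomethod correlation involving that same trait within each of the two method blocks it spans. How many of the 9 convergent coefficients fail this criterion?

2

Each convergent coefficient versus the relevant comparison correlations:
ASC (methods 1·2): 0.35 vs {0.26, 0.34, 0.37, 0.33} → fail.
ASC (methods 1·3): 0.39 vs {0.26, 0.17, 0.37, 0.18} → pass.
ASC (methods 2·3): 0.59 vs {0.34, 0.17, 0.33, 0.18} → pass.
TA (methods 1·2): 0.48 vs {0.26, 0.34, 0.47, 0.41} → pass.
TA (methods 1·3): 0.72 vs {0.26, 0.17, 0.47, 0.37} → pass.
TA (methods 2·3): 0.47 vs {0.34, 0.17, 0.41, 0.37} → pass.
AA (methods 1·2): 0.54 vs {0.37, 0.33, 0.47, 0.41} → pass.
AA (methods 1·3): 0.44 vs {0.37, 0.18, 0.47, 0.37} → fail.
AA (methods 2·3): 0.47 vs {0.33, 0.18, 0.41, 0.37} → pass.
2 of 9 fail.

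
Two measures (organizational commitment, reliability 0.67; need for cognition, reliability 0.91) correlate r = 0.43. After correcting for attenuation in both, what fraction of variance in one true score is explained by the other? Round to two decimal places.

0.30

Disattenuated r = 0.43 / √(0.67 × 0.91) = 0.43 / 0.7808 = 0.5507.
Shared true-score variance = 0.5507² = 0.3033 ≈ 0.30.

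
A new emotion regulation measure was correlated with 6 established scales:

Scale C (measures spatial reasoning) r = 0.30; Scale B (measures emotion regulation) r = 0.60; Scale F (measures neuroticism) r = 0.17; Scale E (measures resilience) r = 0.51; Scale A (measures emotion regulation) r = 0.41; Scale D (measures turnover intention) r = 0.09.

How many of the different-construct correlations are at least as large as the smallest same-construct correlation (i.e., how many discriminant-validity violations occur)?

1

Convergent (same construct = emotion regulation): Scale B, Scale A.
Smallest convergent = 0.41. Discriminant values: 0.30, 0.17, 0.51, 0.09; count ≥ 0.41 → 1.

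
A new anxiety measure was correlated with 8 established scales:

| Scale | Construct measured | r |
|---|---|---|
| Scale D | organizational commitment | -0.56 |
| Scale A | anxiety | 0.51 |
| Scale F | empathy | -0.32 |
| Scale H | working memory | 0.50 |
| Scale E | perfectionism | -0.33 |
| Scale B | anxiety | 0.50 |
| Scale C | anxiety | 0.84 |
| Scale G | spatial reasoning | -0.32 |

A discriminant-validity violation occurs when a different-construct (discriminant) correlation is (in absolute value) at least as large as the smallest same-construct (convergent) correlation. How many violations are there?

2

Convergent (same construct = anxiety): Scale A, Scale B, Scale C.
Smallest convergent = 0.50. Discriminant |r|: 0.56, 0.32, 0.50, 0.33, 0.32; count ≥ 0.50 → 2.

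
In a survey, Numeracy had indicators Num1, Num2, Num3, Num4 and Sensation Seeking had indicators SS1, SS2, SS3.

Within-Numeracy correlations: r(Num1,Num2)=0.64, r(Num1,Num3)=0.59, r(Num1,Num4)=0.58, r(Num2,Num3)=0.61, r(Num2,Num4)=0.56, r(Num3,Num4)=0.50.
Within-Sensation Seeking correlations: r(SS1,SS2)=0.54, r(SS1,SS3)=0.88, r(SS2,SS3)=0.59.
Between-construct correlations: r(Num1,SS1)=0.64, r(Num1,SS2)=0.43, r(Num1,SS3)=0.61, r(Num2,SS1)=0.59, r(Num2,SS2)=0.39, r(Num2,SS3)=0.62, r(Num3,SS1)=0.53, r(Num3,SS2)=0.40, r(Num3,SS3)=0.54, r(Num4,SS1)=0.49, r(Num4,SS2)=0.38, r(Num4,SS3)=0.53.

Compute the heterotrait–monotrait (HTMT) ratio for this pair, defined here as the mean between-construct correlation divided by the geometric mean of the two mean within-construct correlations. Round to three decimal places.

Between-construct mean = 6.15/12 = 0.5125.
Mean within-Num = 3.48/6 = 0.5800; mean within-SS = 2.01/3 = 0.6700.
Geometric mean = √(0.5800 × 0.6700) = 0.6234.
HTMT = 0.5125 / 0.6234 = 0.822.

0.822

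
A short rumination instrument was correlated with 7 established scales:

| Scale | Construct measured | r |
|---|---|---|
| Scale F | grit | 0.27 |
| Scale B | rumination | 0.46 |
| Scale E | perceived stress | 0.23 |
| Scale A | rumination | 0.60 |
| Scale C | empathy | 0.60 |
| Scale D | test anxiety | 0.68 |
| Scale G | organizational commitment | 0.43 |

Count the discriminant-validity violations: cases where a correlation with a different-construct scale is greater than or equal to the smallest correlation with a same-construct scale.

Convergent (same construct = rumination): Scale B, Scale A.
Smallest convergent = 0.46. Discriminant values: 0.27, 0.23, 0.60, 0.68, 0.43; count ≥ 0.46 → 2.

2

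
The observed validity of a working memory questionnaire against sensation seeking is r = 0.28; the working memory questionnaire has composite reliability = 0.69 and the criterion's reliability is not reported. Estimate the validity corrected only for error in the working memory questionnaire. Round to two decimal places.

0.34

Single correction: r_c = r_obs / √r_xx = 0.28 / √0.69 = 0.28 / 0.8307 ≈ 0.34.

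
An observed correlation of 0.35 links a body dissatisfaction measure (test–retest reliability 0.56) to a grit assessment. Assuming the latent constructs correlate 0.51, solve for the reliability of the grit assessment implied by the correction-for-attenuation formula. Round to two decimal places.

0.84

r_true = r_obs / √(r_xx · r_yy) ⇒ 0.51 = 0.35 / √(0.56 · r_yy).
√(0.56 · r_yy) = 0.35 / 0.51 = 0.6863; 0.56 · r_yy = 0.4710; r_yy = 0.4710 / 0.56 ≈ 0.84.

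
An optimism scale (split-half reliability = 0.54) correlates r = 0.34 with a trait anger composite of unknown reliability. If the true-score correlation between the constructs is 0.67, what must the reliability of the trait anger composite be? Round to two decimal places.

r_true = r_obs / √(r_xx · r_yy) ⇒ 0.67 = 0.34 / √(0.54 · r_yy).
√(0.54 · r_yy) = 0.34 / 0.67 = 0.5075; 0.54 · r_yy = 0.2576; r_yy = 0.2576 / 0.54 ≈ 0.48.

0.48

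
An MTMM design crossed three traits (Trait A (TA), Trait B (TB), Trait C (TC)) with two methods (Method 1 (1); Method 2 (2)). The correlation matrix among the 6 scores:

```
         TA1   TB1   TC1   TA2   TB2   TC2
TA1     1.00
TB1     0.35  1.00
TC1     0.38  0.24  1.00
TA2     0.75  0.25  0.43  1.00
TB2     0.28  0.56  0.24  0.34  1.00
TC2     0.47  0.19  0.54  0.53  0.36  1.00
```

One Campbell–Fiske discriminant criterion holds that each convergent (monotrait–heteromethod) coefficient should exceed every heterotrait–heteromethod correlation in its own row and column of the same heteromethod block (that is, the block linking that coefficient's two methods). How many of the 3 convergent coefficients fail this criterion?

0

Each convergent coefficient versus the relevant comparison correlations:
TA (methods 1·2): 0.75 vs {0.28, 0.25, 0.47, 0.43} → pass.
TB (methods 1·2): 0.56 vs {0.25, 0.28, 0.19, 0.24} → pass.
TC (methods 1·2): 0.54 vs {0.43, 0.47, 0.24, 0.19} → pass.
0 of 3 fail.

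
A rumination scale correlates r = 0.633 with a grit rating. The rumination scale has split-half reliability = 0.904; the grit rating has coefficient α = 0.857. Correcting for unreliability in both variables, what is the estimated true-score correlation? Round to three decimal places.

0.719

r_true = r_obs / √(r_xx · r_yy) = 0.633 / √(0.904 × 0.857) = 0.633 / √0.774728 = 0.633 / 0.8802 ≈ 0.719.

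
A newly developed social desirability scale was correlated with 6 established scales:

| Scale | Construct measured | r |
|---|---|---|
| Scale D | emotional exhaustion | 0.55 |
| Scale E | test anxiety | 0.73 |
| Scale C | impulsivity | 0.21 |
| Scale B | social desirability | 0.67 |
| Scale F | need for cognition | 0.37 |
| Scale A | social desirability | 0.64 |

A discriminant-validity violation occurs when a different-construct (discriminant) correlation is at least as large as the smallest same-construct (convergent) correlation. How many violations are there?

1

Convergent (same construct = social desirability): Scale B, Scale A.
Smallest convergent = 0.64. Discriminant values: 0.55, 0.73, 0.21, 0.37; count ≥ 0.64 → 1.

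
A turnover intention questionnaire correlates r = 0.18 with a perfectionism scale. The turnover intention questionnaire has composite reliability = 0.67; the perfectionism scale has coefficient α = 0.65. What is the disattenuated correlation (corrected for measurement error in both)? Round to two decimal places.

r_true = r_obs / √(r_xx · r_yy) = 0.18 / √(0.67 × 0.65) = 0.18 / √0.4355 = 0.18 / 0.6599 ≈ 0.27.

0.27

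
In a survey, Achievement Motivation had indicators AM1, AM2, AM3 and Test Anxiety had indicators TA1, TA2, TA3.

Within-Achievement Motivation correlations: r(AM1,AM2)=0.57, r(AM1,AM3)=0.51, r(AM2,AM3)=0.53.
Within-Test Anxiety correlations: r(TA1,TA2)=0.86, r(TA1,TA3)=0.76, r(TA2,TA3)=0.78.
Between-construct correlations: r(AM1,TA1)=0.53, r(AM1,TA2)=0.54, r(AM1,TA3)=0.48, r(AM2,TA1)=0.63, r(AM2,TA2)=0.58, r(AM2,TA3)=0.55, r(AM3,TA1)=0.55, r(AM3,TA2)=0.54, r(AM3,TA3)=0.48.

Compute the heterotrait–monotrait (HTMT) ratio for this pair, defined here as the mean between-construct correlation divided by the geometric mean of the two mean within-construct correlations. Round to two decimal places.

0.83

Mean heterotrait r = 4.88/9 = 0.5422.
Mean within-AM = 1.61/3 = 0.5367; mean within-TA = 2.40/3 = 0.8000.
Geometric mean = √(0.5367 × 0.8000) = 0.6553.
HTMT = 0.5422 / 0.6553 = 0.83.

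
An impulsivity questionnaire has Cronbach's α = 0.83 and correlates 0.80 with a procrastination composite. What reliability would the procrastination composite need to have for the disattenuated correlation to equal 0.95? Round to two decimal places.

r_true = r_obs / √(r_xx · r_yy) ⇒ 0.95 = 0.80 / √(0.83 · r_yy).
√(0.83 · r_yy) = 0.80 / 0.95 = 0.8421; 0.83 · r_yy = 0.7091; r_yy = 0.7091 / 0.83 ≈ 0.85.

0.85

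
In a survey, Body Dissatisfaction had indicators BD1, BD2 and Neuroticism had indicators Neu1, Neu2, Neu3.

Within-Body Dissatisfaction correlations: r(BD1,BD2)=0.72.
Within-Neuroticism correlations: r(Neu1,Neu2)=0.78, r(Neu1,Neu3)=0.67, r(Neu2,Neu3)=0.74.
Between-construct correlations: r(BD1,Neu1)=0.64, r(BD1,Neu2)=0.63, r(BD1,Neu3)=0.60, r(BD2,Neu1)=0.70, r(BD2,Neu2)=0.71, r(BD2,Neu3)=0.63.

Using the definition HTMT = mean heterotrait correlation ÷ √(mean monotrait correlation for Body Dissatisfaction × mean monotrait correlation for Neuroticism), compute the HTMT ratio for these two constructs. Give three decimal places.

0.899

Mean between = 3.91/6 = 0.6517.
Mean within-BD = 0.72/1 = 0.7200; mean within-Neu = 2.19/3 = 0.7300.
Geometric mean = √(0.7200 × 0.7300) = 0.7250.
HTMT = 0.6517 / 0.7250 = 0.899.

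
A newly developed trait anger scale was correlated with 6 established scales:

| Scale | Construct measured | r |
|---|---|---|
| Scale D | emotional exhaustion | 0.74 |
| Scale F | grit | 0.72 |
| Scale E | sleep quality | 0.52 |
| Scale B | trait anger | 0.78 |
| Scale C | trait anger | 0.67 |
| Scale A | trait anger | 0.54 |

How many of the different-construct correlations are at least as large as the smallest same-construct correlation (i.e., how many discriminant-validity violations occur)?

2

Convergent (same construct = trait anger): Scale B, Scale C, Scale A.
Smallest convergent = 0.54. Discriminant values: 0.74, 0.72, 0.52; count ≥ 0.54 → 2.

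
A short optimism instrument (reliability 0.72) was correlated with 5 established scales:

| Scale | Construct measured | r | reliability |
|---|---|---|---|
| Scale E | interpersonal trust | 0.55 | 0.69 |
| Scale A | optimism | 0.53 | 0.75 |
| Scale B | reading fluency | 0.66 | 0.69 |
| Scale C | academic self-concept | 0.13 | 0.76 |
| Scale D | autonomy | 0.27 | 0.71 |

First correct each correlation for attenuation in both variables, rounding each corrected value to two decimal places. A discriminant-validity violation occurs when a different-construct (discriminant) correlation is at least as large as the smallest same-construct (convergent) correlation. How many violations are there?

Disattenuated r (r / √(r_scale · r_new)):
  Scale E (disc): 0.55 / √(0.69·0.72) = 0.78
  Scale A (conv): 0.53 / √(0.75·0.72) = 0.72
  Scale B (disc): 0.66 / √(0.69·0.72) = 0.94
  Scale C (disc): 0.13 / √(0.76·0.72) = 0.18
  Scale D (disc): 0.27 / √(0.71·0.72) = 0.38
Smallest convergent = 0.72. Discriminant values: 0.78, 0.94, 0.18, 0.38; count ≥ 0.72 → 2.

2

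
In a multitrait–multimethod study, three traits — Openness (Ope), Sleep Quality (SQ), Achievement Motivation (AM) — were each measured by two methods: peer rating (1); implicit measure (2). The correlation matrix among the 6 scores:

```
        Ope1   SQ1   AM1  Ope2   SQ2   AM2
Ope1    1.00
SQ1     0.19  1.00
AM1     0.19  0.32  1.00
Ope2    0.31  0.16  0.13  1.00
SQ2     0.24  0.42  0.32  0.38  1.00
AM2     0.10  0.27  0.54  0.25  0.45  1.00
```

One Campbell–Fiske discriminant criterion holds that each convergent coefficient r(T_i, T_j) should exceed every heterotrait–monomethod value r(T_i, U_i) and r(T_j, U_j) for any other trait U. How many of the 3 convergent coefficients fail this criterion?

2

Each convergent coefficient versus the relevant comparison correlations:
Ope (methods 1·2): 0.31 vs {0.19, 0.38, 0.19, 0.25} → fail.
SQ (methods 1·2): 0.42 vs {0.19, 0.38, 0.32, 0.45} → fail.
AM (methods 1·2): 0.54 vs {0.19, 0.25, 0.32, 0.45} → pass.
2 of 3 fail.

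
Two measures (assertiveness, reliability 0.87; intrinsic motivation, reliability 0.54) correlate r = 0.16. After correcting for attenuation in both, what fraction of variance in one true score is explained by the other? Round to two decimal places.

0.05

Disattenuated r = 0.16 / √(0.87 × 0.54) = 0.16 / 0.6854 = 0.2334.
Shared true-score variance = 0.2334² = 0.0545 ≈ 0.05.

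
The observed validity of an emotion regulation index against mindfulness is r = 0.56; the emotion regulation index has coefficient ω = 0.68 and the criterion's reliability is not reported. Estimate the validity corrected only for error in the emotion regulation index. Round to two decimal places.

0.68

Single correction: r_c = r_obs / √r_xx = 0.56 / √0.68 = 0.56 / 0.8246 ≈ 0.68.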